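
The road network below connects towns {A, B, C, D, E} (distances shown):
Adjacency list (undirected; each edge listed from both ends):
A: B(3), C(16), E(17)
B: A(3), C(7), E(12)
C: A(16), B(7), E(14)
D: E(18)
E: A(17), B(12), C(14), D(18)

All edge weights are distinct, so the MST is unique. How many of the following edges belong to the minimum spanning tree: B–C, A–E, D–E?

Kruskal: consider edges lightest-first.
A–B (3): add. Components now {A,B} {C} {D} {E}
B–C (7): add. Components now {A,B,C} {D} {E}
B–E (12): add. Components now {A,B,C,E} {D}
C–E (14): skip — C and E already connected.
A–C (16): skip — A and C already connected.
A–E (17): skip — A and E already connected.
D–E (18): add. Components now {A,B,C,D,E}
MST edge set: {A–B, B–C, B–E, D–E}.
Of the listed edges, {B–C, D–E} are in the MST → 2.

2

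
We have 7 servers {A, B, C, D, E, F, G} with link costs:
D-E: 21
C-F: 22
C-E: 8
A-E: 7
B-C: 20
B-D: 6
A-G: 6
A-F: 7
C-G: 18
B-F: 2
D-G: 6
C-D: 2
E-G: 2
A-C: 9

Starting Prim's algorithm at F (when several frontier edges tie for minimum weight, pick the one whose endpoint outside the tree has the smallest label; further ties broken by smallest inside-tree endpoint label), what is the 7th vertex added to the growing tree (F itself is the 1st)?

A

Grow the tree from F using Prim:
Step 1: frontier [B-F 2, A-F 7, C-F 22] → take B-F (2); add B.
Step 2: frontier [B-D 6, B-C 20, A-F 7, C-F 22] → take B-D (6); add D.
Step 3: frontier [B-C 20, C-D 2, D-G 6, D-E 21, A-F 7, C-F 22] → take C-D (2); add C.
Step 4: frontier [C-E 8, A-C 9, C-G 18, D-G 6, D-E 21, A-F 7] → take D-G (6); add G.
Step 5: frontier [C-E 8, A-C 9, D-E 21, A-F 7, E-G 2, A-G 6] → take E-G (2); add E.
Step 6: frontier [A-C 9, A-E 7, A-F 7, A-G 6] → take A-G (6); add A.
Vertex order: F, B, D, C, G, E, A. The 7th vertex is A.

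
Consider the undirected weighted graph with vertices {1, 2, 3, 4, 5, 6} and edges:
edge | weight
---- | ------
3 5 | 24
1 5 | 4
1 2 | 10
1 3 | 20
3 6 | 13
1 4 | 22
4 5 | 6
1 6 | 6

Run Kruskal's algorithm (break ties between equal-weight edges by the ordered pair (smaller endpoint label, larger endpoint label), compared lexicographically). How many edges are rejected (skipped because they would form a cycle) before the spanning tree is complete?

Kruskal: consider edges lightest-first.
1 5 (4): add. Components now {1,5} {2} {3} {4} {6}
1 6 (6): add. Components now {1,5,6} {2} {3} {4}
4 5 (6): add. Components now {1,4,5,6} {2} {3}
1 2 (10): add. Components now {1,2,4,5,6} {3}
3 6 (13): add. Components now {1,2,3,4,5,6}
Edges rejected before the tree was complete: 0.

0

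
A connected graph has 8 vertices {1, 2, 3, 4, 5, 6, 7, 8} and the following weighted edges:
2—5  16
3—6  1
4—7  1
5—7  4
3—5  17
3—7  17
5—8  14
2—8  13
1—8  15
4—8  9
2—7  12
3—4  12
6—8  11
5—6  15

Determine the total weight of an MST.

Sort edges by weight, then run Kruskal:
3—6 (1): add — endpoints in different components.
4—7 (1): add — endpoints in different components.
5—7 (4): add — endpoints in different components.
4—8 (9): add — endpoints in different components.
6—8 (11): add — endpoints in different components.
2—7 (12): add — endpoints in different components.
3—4 (12): skip — 3 and 4 already connected.
2—8 (13): skip — 2 and 8 already connected.
5—8 (14): skip — 5 and 8 already connected.
1—8 (15): add — endpoints in different components.
MST edges: 3—6, 4—7, 5—7, 4—8, 6—8, 2—7, 1—8; total weight 1+1+4+9+11+12+15 = 53.

53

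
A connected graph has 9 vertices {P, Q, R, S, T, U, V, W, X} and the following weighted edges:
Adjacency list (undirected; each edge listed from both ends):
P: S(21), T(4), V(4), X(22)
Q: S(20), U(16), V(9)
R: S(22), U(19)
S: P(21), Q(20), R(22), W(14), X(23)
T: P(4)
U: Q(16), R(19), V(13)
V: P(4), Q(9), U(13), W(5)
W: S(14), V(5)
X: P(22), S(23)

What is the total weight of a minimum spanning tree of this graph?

Grow the tree from Q using Prim:
Step 1: frontier [Q V 9, Q U 16, Q S 20] → take Q V (9); add V.
Step 2: frontier [Q U 16, Q S 20, P V 4, V W 5, U V 13] → take P V (4); add P.
Step 3: frontier [P T 4, P S 21, P X 22, Q U 16, Q S 20, V W 5, U V 13] → take P T (4); add T.
Step 4: frontier [P S 21, P X 22, Q U 16, Q S 20, V W 5, U V 13] → take V W (5); add W.
Step 5: frontier [P S 21, P X 22, Q U 16, Q S 20, U V 13, S W 14] → take U V (13); add U.
Step 6: frontier [P S 21, P X 22, Q S 20, R U 19, S W 14] → take S W (14); add S.
Step 7: frontier [P X 22, R S 22, S X 23, R U 19] → take R U (19); add R.
Step 8: frontier [P X 22, S X 23] → take P X (22); add X.
MST edges: Q V, P V, P T, V W, U V, S W, R U, P X; total weight 9+4+4+5+13+14+19+22 = 90.

90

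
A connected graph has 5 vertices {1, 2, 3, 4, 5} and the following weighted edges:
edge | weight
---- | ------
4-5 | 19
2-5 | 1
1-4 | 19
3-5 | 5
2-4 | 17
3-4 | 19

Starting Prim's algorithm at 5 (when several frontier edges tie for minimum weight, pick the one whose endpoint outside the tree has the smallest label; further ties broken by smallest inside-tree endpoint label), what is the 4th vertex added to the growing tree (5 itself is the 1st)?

4

Prim, starting at 5.
Step 1: frontier [2-5 1, 3-5 5, 4-5 19] → take 2-5 (1); add 2.
Step 2: frontier [2-4 17, 3-5 5, 4-5 19] → take 3-5 (5); add 3.
Step 3: frontier [2-4 17, 3-4 19, 4-5 19] → take 2-4 (17); add 4.
Step 4: frontier [1-4 19] → take 1-4 (19); add 1.
Vertex order: 5, 2, 3, 4, 1. The 4th vertex is 4.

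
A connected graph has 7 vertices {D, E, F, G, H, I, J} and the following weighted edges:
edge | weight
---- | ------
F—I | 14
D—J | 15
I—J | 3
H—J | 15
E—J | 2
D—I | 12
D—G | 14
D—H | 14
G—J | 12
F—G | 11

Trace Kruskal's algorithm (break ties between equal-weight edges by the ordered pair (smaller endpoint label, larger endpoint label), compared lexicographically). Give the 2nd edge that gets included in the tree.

Sort edges by weight, then run Kruskal:
E—J (2): add. Components now {D} {E,J} {F} {G} {H} {I}
I—J (3): add. Components now {D} {E,I,J} {F} {G} {H}
F—G (11): add. Components now {D} {E,I,J} {F,G} {H}
D—I (12): add. Components now {D,E,I,J} {F,G} {H}
G—J (12): add. Components now {D,E,F,G,I,J} {H}
D—G (14): skip — D and G already connected.
D—H (14): add. Components now {D,E,F,G,H,I,J}
The 2nd edge added is I—J.

I-J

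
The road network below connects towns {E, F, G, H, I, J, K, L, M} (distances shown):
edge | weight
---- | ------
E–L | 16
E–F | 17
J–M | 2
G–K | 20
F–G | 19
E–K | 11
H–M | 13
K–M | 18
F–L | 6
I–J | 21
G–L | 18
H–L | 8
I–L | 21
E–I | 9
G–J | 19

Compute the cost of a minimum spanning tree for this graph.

83

Prim's algorithm from J:
Step 1: cheapest edge leaving the tree is J–M (2); add M.
Step 2: cheapest edge leaving the tree is H–M (13); add H.
Step 3: cheapest edge leaving the tree is H–L (8); add L.
Step 4: cheapest edge leaving the tree is F–L (6); add F.
Step 5: cheapest edge leaving the tree is E–L (16); add E.
Step 6: cheapest edge leaving the tree is E–I (9); add I.
Step 7: cheapest edge leaving the tree is E–K (11); add K.
Step 8: cheapest edge leaving the tree is G–L (18); add G.
MST edges: J–M, H–M, H–L, F–L, E–L, E–I, E–K, G–L; total weight 2+13+8+6+16+9+11+18 = 83.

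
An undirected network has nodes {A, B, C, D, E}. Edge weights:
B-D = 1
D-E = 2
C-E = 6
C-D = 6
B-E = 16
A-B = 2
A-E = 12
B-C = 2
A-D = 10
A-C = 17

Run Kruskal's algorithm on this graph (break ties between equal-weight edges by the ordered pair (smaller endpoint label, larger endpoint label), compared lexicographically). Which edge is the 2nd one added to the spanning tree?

A-B

Kruskal: consider edges lightest-first.
B-D (1): add. Components now {A} {B,D} {C} {E}
A-B (2): add. Components now {A,B,D} {C} {E}
B-C (2): add. Components now {A,B,C,D} {E}
D-E (2): add. Components now {A,B,C,D,E}
The 2nd edge added is A-B.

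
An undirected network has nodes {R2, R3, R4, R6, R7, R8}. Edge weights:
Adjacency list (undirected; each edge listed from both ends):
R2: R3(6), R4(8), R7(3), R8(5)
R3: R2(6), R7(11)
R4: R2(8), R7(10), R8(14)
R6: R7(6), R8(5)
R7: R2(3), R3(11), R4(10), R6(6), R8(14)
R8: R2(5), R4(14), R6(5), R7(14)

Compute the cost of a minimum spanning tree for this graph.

27

Prim's algorithm from R3:
Step 1: frontier [R2 R3 6, R3 R7 11] → take R2 R3 (6); add R2.
Step 2: frontier [R2 R7 3, R2 R8 5, R2 R4 8, R3 R7 11] → take R2 R7 (3); add R7.
Step 3: frontier [R2 R8 5, R2 R4 8, R6 R7 6, R4 R7 10, R7 R8 14] → take R2 R8 (5); add R8.
Step 4: frontier [R2 R4 8, R6 R7 6, R4 R7 10, R6 R8 5, R4 R8 14] → take R6 R8 (5); add R6.
Step 5: frontier [R2 R4 8, R4 R7 10, R4 R8 14] → take R2 R4 (8); add R4.
MST edges: R2 R3, R2 R7, R2 R8, R6 R8, R2 R4; total weight 6+3+5+5+8 = 27.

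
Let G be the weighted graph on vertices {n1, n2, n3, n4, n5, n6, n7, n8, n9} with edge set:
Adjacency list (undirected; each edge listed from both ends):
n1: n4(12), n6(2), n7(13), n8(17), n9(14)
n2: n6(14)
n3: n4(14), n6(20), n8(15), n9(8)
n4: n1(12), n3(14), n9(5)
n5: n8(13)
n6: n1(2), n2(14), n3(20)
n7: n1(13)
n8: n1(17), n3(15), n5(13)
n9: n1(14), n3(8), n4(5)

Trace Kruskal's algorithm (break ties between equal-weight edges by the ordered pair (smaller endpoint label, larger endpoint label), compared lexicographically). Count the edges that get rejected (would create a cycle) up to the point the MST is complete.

2

Kruskal: consider edges lightest-first.
n1 n6 (2): add — endpoints in different components.
n4 n9 (5): add — endpoints in different components.
n3 n9 (8): add — endpoints in different components.
n1 n4 (12): add — endpoints in different components.
n1 n7 (13): add — endpoints in different components.
n5 n8 (13): add — endpoints in different components.
n1 n9 (14): skip — n9 and n1 already connected.
n2 n6 (14): add — endpoints in different components.
n3 n4 (14): skip — n4 and n3 already connected.
n3 n8 (15): add — endpoints in different components.
Edges rejected before the tree was complete: 2.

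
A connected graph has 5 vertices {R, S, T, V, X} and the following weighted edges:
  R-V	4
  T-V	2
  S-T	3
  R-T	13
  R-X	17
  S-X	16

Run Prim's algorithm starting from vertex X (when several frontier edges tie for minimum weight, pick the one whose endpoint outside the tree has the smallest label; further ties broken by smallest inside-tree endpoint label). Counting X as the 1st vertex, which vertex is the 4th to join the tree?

Grow the tree from X using Prim:
Step 1: frontier [S-X 16, R-X 17] → take S-X (16); add S.
Step 2: frontier [S-T 3, R-X 17] → take S-T (3); add T.
Step 3: frontier [T-V 2, R-T 13, R-X 17] → take T-V (2); add V.
Step 4: frontier [R-T 13, R-V 4, R-X 17] → take R-V (4); add R.
Vertex order: X, S, T, V, R. The 4th vertex is V.

V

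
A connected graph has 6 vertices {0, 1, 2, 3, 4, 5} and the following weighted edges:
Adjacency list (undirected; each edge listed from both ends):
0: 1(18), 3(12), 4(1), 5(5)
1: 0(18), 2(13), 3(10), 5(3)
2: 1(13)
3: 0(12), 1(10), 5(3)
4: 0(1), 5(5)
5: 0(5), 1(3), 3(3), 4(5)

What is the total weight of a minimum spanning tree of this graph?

25

Grow the tree from 4 using Prim:
Step 1: cheapest edge leaving the tree is 0 4 (1); add 0.
Step 2: cheapest edge leaving the tree is 0 5 (5); add 5.
Step 3: cheapest edge leaving the tree is 1 5 (3); add 1.
Step 4: cheapest edge leaving the tree is 3 5 (3); add 3.
Step 5: cheapest edge leaving the tree is 1 2 (13); add 2.
MST edges: 0 4, 0 5, 1 5, 3 5, 1 2; total weight 1+5+3+3+13 = 25.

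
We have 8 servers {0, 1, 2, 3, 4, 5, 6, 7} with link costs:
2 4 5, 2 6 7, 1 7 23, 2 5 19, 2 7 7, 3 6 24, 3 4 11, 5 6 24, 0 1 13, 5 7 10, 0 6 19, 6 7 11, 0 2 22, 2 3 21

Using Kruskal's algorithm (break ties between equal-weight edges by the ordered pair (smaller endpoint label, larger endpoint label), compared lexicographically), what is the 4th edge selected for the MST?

5-7

Kruskal's algorithm — process edges by increasing weight (ties by edge label):
2 4 (5): add — endpoints in different components.
2 6 (7): add — endpoints in different components.
2 7 (7): add — endpoints in different components.
5 7 (10): add — endpoints in different components.
3 4 (11): add — endpoints in different components.
6 7 (11): skip — 6 and 7 already connected.
0 1 (13): add — endpoints in different components.
0 6 (19): add — endpoints in different components.
The 4th edge added is 5 7.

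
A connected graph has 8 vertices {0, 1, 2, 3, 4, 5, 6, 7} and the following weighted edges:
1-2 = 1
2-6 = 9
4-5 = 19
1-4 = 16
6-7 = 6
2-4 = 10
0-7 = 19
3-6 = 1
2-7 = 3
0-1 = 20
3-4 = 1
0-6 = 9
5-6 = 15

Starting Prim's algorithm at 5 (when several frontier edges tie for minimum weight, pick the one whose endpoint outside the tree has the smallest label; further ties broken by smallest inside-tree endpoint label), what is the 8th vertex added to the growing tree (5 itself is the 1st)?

0

Prim's algorithm from 5:
Step 1: cheapest edge leaving the tree is 5-6 (15); add 6.
Step 2: cheapest edge leaving the tree is 3-6 (1); add 3.
Step 3: cheapest edge leaving the tree is 3-4 (1); add 4.
Step 4: cheapest edge leaving the tree is 6-7 (6); add 7.
Step 5: cheapest edge leaving the tree is 2-7 (3); add 2.
Step 6: cheapest edge leaving the tree is 1-2 (1); add 1.
Step 7: cheapest edge leaving the tree is 0-6 (9); add 0.
Vertex order: 5, 6, 3, 4, 7, 2, 1, 0. The 8th vertex is 0.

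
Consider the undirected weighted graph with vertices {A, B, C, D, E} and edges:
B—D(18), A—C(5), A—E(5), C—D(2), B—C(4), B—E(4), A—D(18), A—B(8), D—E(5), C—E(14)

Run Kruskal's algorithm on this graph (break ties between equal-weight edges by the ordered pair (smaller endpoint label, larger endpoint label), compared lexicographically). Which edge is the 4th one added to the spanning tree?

Sort edges by weight, then run Kruskal:
C—D (2): add. Components now {A} {B} {C,D} {E}
B—C (4): add. Components now {A} {B,C,D} {E}
B—E (4): add. Components now {A} {B,C,D,E}
A—C (5): add. Components now {A,B,C,D,E}
The 4th edge added is A—C.

A-C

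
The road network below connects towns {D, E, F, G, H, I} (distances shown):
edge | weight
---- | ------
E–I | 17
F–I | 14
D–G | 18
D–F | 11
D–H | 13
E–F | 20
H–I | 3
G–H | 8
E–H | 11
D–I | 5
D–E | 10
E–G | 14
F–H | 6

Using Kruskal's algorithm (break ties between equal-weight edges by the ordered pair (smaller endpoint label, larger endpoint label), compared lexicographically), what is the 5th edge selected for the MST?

Kruskal: consider edges lightest-first.
H–I (3): add — endpoints in different components.
D–I (5): add — endpoints in different components.
F–H (6): add — endpoints in different components.
G–H (8): add — endpoints in different components.
D–E (10): add — endpoints in different components.
The 5th edge added is D–E.

D-E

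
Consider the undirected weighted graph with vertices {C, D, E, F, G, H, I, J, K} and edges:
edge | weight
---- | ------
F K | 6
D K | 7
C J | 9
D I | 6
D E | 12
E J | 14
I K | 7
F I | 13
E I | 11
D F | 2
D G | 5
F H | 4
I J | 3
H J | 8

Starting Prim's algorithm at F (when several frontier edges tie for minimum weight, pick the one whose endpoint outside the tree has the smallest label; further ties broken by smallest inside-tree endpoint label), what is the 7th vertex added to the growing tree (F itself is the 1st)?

Prim, starting at F.
Step 1: frontier [D F 2, F H 4, F K 6, F I 13] → take D F (2); add D.
Step 2: frontier [D G 5, D I 6, D K 7, D E 12, F H 4, F K 6, F I 13] → take F H (4); add H.
Step 3: frontier [D G 5, D I 6, D K 7, D E 12, F K 6, F I 13, H J 8] → take D G (5); add G.
Step 4: frontier [D I 6, D K 7, D E 12, F K 6, F I 13, H J 8] → take D I (6); add I.
Step 5: frontier [D K 7, D E 12, F K 6, H J 8, I J 3, I K 7, E I 11] → take I J (3); add J.
Step 6: frontier [D K 7, D E 12, F K 6, I K 7, E I 11, C J 9, E J 14] → take F K (6); add K.
Step 7: frontier [D E 12, E I 11, C J 9, E J 14] → take C J (9); add C.
Step 8: frontier [D E 12, E I 11, E J 14] → take E I (11); add E.
Vertex order: F, D, H, G, I, J, K, C, E. The 7th vertex is K.

K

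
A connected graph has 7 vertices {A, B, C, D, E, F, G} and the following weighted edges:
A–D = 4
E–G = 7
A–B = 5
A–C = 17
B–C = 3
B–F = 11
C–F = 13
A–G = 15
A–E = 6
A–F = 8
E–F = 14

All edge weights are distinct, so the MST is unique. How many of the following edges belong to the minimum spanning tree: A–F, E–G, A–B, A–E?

Kruskal's algorithm — process edges by increasing weight (ties by edge label):
B–C (3): add. Components now {A} {B,C} {D} {E} {F} {G}
A–D (4): add. Components now {A,D} {B,C} {E} {F} {G}
A–B (5): add. Components now {A,B,C,D} {E} {F} {G}
A–E (6): add. Components now {A,B,C,D,E} {F} {G}
E–G (7): add. Components now {A,B,C,D,E,G} {F}
A–F (8): add. Components now {A,B,C,D,E,F,G}
MST edge set: {B–C, A–D, A–B, A–E, E–G, A–F}.
Of the listed edges, {A–F, E–G, A–B, A–E} are in the MST → 4.

4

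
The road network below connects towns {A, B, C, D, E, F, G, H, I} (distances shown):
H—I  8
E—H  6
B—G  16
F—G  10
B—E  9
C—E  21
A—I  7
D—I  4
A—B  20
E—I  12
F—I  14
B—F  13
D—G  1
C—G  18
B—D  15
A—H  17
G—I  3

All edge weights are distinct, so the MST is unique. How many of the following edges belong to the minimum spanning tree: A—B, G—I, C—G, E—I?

Kruskal: consider edges lightest-first.
D—G (1): add — endpoints in different components.
G—I (3): add — endpoints in different components.
D—I (4): skip — D and I already connected.
E—H (6): add — endpoints in different components.
A—I (7): add — endpoints in different components.
H—I (8): add — endpoints in different components.
B—E (9): add — endpoints in different components.
F—G (10): add — endpoints in different components.
E—I (12): skip — E and I already connected.
B—F (13): skip — B and F already connected.
F—I (14): skip — F and I already connected.
B—D (15): skip — B and D already connected.
B—G (16): skip — B and G already connected.
A—H (17): skip — A and H already connected.
C—G (18): add — endpoints in different components.
MST edge set: {D—G, G—I, E—H, A—I, H—I, B—E, F—G, C—G}.
Of the listed edges, {G—I, C—G} are in the MST → 2.

2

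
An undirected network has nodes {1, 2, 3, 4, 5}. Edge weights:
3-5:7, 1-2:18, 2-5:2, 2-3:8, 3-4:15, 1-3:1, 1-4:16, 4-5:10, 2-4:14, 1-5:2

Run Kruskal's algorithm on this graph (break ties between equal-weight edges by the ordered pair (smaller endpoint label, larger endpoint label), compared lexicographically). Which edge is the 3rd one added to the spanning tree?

Kruskal's algorithm — process edges by increasing weight (ties by edge label):
1-3 (1): add. Components now {1,3} {2} {4} {5}
1-5 (2): add. Components now {1,3,5} {2} {4}
2-5 (2): add. Components now {1,2,3,5} {4}
3-5 (7): skip — 3 and 5 already connected.
2-3 (8): skip — 2 and 3 already connected.
4-5 (10): add. Components now {1,2,3,4,5}
The 3rd edge added is 2-5.

2-5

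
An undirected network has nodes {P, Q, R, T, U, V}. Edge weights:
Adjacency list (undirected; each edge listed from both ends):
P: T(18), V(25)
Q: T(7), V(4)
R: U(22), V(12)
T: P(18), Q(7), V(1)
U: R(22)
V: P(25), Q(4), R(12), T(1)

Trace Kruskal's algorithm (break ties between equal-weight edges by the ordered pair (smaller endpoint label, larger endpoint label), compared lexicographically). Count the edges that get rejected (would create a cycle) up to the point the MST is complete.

Kruskal's algorithm — process edges by increasing weight (ties by edge label):
T V (1): add. Components now {T,V} {R} {U} {Q} {P}
Q V (4): add. Components now {Q,T,V} {R} {U} {P}
Q T (7): skip — T and Q already connected.
R V (12): add. Components now {Q,R,T,V} {U} {P}
P T (18): add. Components now {P,Q,R,T,V} {U}
R U (22): add. Components now {P,Q,R,T,U,V}
Edges rejected before the tree was complete: 1.

1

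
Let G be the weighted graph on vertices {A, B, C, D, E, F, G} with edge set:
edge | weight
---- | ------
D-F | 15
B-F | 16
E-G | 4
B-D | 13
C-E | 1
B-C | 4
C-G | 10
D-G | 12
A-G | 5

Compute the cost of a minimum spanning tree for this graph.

41

Grow the tree from E using Prim:
Step 1: frontier [C-E 1, E-G 4] → take C-E (1); add C.
Step 2: frontier [B-C 4, C-G 10, E-G 4] → take B-C (4); add B.
Step 3: frontier [B-D 13, B-F 16, C-G 10, E-G 4] → take E-G (4); add G.
Step 4: frontier [B-D 13, B-F 16, A-G 5, D-G 12] → take A-G (5); add A.
Step 5: frontier [B-D 13, B-F 16, D-G 12] → take D-G (12); add D.
Step 6: frontier [B-F 16, D-F 15] → take D-F (15); add F.
MST edges: C-E, B-C, E-G, A-G, D-G, D-F; total weight 1+4+4+5+12+15 = 41.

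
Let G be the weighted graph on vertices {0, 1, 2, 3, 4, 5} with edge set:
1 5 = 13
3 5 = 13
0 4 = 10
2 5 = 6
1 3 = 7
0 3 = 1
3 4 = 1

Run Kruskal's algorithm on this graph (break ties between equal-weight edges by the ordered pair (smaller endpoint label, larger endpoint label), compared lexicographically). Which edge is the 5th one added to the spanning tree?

Sort edges by weight, then run Kruskal:
0 3 (1): add. Components now {0,3} {1} {2} {4} {5}
3 4 (1): add. Components now {0,3,4} {1} {2} {5}
2 5 (6): add. Components now {0,3,4} {1} {2,5}
1 3 (7): add. Components now {0,1,3,4} {2,5}
0 4 (10): skip — 0 and 4 already connected.
1 5 (13): add. Components now {0,1,2,3,4,5}
The 5th edge added is 1 5.

1-5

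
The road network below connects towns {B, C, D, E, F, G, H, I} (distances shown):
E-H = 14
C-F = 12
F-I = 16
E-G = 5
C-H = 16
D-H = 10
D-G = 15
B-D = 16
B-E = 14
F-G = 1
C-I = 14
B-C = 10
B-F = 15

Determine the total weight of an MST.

Kruskal: consider edges lightest-first.
F-G (1): add — endpoints in different components.
E-G (5): add — endpoints in different components.
B-C (10): add — endpoints in different components.
D-H (10): add — endpoints in different components.
C-F (12): add — endpoints in different components.
B-E (14): skip — B and E already connected.
C-I (14): add — endpoints in different components.
E-H (14): add — endpoints in different components.
MST edges: F-G, E-G, B-C, D-H, C-F, C-I, E-H; total weight 1+5+10+10+12+14+14 = 66.

66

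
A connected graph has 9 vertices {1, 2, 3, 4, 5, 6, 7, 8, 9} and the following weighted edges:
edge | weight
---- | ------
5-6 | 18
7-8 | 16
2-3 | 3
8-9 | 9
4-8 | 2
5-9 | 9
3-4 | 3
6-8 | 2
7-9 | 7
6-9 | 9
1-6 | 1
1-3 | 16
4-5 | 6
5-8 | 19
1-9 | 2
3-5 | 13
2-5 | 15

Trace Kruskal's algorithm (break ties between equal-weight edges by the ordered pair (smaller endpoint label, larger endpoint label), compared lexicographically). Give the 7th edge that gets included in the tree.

4-5

Kruskal: consider edges lightest-first.
1-6 (1): add — endpoints in different components.
1-9 (2): add — endpoints in different components.
4-8 (2): add — endpoints in different components.
6-8 (2): add — endpoints in different components.
2-3 (3): add — endpoints in different components.
3-4 (3): add — endpoints in different components.
4-5 (6): add — endpoints in different components.
7-9 (7): add — endpoints in different components.
The 7th edge added is 4-5.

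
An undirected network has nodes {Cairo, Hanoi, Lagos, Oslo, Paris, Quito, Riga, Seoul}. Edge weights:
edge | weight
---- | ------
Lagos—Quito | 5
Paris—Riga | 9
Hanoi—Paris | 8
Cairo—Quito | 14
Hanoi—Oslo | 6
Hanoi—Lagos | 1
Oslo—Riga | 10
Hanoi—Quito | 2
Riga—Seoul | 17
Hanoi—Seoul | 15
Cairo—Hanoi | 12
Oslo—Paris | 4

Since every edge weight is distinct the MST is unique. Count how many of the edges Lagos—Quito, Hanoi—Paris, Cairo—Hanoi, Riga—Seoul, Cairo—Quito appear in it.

1

Kruskal: consider edges lightest-first.
Hanoi—Lagos (1): add — endpoints in different components.
Hanoi—Quito (2): add — endpoints in different components.
Oslo—Paris (4): add — endpoints in different components.
Lagos—Quito (5): skip — Quito and Lagos already connected.
Hanoi—Oslo (6): add — endpoints in different components.
Hanoi—Paris (8): skip — Paris and Hanoi already connected.
Paris—Riga (9): add — endpoints in different components.
Oslo—Riga (10): skip — Riga and Oslo already connected.
Cairo—Hanoi (12): add — endpoints in different components.
Cairo—Quito (14): skip — Quito and Cairo already connected.
Hanoi—Seoul (15): add — endpoints in different components.
MST edge set: {Hanoi—Lagos, Hanoi—Quito, Oslo—Paris, Hanoi—Oslo, Paris—Riga, Cairo—Hanoi, Hanoi—Seoul}.
Of the listed edges, {Cairo—Hanoi} are in the MST → 1.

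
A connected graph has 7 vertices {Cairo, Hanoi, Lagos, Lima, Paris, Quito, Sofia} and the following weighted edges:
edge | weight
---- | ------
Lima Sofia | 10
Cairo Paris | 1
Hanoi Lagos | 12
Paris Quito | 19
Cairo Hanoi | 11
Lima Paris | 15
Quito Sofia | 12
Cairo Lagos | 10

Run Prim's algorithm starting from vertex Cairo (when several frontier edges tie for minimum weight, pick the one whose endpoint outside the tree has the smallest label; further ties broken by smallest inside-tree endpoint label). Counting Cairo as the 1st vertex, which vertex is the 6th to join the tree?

Grow the tree from Cairo using Prim:
Step 1: frontier [Cairo Paris 1, Cairo Lagos 10, Cairo Hanoi 11] → take Cairo Paris (1); add Paris.
Step 2: frontier [Cairo Lagos 10, Cairo Hanoi 11, Lima Paris 15, Paris Quito 19] → take Cairo Lagos (10); add Lagos.
Step 3: frontier [Cairo Hanoi 11, Hanoi Lagos 12, Lima Paris 15, Paris Quito 19] → take Cairo Hanoi (11); add Hanoi.
Step 4: frontier [Lima Paris 15, Paris Quito 19] → take Lima Paris (15); add Lima.
Step 5: frontier [Lima Sofia 10, Paris Quito 19] → take Lima Sofia (10); add Sofia.
Step 6: frontier [Paris Quito 19, Quito Sofia 12] → take Quito Sofia (12); add Quito.
Vertex order: Cairo, Paris, Lagos, Hanoi, Lima, Sofia, Quito. The 6th vertex is Sofia.

Sofia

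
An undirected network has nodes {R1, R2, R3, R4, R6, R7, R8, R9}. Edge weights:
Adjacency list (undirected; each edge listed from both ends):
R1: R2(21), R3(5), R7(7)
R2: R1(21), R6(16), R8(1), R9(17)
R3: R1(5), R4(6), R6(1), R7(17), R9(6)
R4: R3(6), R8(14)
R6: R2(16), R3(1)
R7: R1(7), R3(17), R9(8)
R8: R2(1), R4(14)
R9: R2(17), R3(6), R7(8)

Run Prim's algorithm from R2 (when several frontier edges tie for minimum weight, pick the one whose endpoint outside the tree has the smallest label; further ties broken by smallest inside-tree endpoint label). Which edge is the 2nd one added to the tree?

Grow the tree from R2 using Prim:
Step 1: frontier [R2 R8 1, R2 R6 16, R2 R9 17, R1 R2 21] → take R2 R8 (1); add R8.
Step 2: frontier [R2 R6 16, R2 R9 17, R1 R2 21, R4 R8 14] → take R4 R8 (14); add R4.
Step 3: frontier [R2 R6 16, R2 R9 17, R1 R2 21, R3 R4 6] → take R3 R4 (6); add R3.
Step 4: frontier [R2 R6 16, R2 R9 17, R1 R2 21, R3 R6 1, R1 R3 5, R3 R9 6, R3 R7 17] → take R3 R6 (1); add R6.
Step 5: frontier [R2 R9 17, R1 R2 21, R1 R3 5, R3 R9 6, R3 R7 17] → take R1 R3 (5); add R1.
Step 6: frontier [R1 R7 7, R2 R9 17, R3 R9 6, R3 R7 17] → take R3 R9 (6); add R9.
Step 7: frontier [R1 R7 7, R3 R7 17, R7 R9 8] → take R1 R7 (7); add R7.
The 2nd edge added is R4 R8.

R4-R8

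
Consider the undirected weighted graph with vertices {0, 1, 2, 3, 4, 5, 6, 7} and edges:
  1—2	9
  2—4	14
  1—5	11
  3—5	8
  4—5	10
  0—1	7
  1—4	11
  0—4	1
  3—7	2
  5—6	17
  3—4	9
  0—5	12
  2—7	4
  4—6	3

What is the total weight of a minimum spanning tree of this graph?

34

Kruskal: consider edges lightest-first.
0—4 (1): add — endpoints in different components.
3—7 (2): add — endpoints in different components.
4—6 (3): add — endpoints in different components.
2—7 (4): add — endpoints in different components.
0—1 (7): add — endpoints in different components.
3—5 (8): add — endpoints in different components.
1—2 (9): add — endpoints in different components.
MST edges: 0—4, 3—7, 4—6, 2—7, 0—1, 3—5, 1—2; total weight 1+2+3+4+7+8+9 = 34.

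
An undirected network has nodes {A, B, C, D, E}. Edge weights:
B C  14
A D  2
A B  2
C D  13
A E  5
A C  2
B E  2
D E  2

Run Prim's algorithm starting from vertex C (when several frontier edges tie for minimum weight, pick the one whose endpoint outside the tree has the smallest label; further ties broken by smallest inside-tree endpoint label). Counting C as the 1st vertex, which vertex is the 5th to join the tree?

Prim's algorithm from C:
Step 1: cheapest edge leaving the tree is A C (2); add A.
Step 2: cheapest edge leaving the tree is A B (2); add B.
Step 3: cheapest edge leaving the tree is A D (2); add D.
Step 4: cheapest edge leaving the tree is B E (2); add E.
Vertex order: C, A, B, D, E. The 5th vertex is E.

E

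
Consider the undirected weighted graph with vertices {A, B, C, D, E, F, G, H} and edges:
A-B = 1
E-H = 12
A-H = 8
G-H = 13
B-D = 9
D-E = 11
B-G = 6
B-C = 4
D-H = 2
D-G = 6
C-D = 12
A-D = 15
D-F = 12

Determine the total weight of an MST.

42

Kruskal: consider edges lightest-first.
A-B (1): add — endpoints in different components.
D-H (2): add — endpoints in different components.
B-C (4): add — endpoints in different components.
B-G (6): add — endpoints in different components.
D-G (6): add — endpoints in different components.
A-H (8): skip — A and H already connected.
B-D (9): skip — B and D already connected.
D-E (11): add — endpoints in different components.
C-D (12): skip — C and D already connected.
D-F (12): add — endpoints in different components.
MST edges: A-B, D-H, B-C, B-G, D-G, D-E, D-F; total weight 1+2+4+6+6+11+12 = 42.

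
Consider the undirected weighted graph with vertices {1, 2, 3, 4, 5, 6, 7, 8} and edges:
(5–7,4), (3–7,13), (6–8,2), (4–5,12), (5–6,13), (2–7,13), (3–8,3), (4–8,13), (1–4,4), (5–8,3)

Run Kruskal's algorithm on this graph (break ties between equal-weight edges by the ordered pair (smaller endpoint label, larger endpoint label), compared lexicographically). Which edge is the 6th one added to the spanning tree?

Kruskal's algorithm — process edges by increasing weight (ties by edge label):
6–8 (2): add — endpoints in different components.
3–8 (3): add — endpoints in different components.
5–8 (3): add — endpoints in different components.
1–4 (4): add — endpoints in different components.
5–7 (4): add — endpoints in different components.
4–5 (12): add — endpoints in different components.
2–7 (13): add — endpoints in different components.
The 6th edge added is 4–5.

4-5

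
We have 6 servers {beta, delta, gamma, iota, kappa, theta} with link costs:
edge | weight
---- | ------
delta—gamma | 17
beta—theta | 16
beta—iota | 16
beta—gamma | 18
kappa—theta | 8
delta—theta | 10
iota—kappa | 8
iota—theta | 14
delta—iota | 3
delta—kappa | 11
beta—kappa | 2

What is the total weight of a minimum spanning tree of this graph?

38

Kruskal's algorithm — process edges by increasing weight (ties by edge label):
beta—kappa (2): add. Components now {theta} {beta,kappa} {iota} {delta} {gamma}
delta—iota (3): add. Components now {theta} {beta,kappa} {delta,iota} {gamma}
iota—kappa (8): add. Components now {theta} {beta,delta,iota,kappa} {gamma}
kappa—theta (8): add. Components now {beta,delta,iota,kappa,theta} {gamma}
delta—theta (10): skip — theta and delta already connected.
delta—kappa (11): skip — kappa and delta already connected.
iota—theta (14): skip — theta and iota already connected.
beta—iota (16): skip — iota and beta already connected.
beta—theta (16): skip — theta and beta already connected.
delta—gamma (17): add. Components now {beta,delta,gamma,iota,kappa,theta}
MST edges: beta—kappa, delta—iota, iota—kappa, kappa—theta, delta—gamma; total weight 2+3+8+8+17 = 38.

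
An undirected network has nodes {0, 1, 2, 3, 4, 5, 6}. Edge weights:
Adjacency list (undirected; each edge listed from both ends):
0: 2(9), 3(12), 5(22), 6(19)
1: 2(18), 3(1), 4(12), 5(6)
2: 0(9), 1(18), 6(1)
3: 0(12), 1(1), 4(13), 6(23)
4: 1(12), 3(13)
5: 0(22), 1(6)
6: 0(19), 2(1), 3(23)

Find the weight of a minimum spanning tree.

41

Prim, starting at 3.
Step 1: frontier [1 3 1, 0 3 12, 3 4 13, 3 6 23] → take 1 3 (1); add 1.
Step 2: frontier [1 5 6, 1 4 12, 1 2 18, 0 3 12, 3 4 13, 3 6 23] → take 1 5 (6); add 5.
Step 3: frontier [1 4 12, 1 2 18, 0 3 12, 3 4 13, 3 6 23, 0 5 22] → take 0 3 (12); add 0.
Step 4: frontier [0 2 9, 0 6 19, 1 4 12, 1 2 18, 3 4 13, 3 6 23] → take 0 2 (9); add 2.
Step 5: frontier [0 6 19, 1 4 12, 2 6 1, 3 4 13, 3 6 23] → take 2 6 (1); add 6.
Step 6: frontier [1 4 12, 3 4 13] → take 1 4 (12); add 4.
MST edges: 1 3, 1 5, 0 3, 0 2, 2 6, 1 4; total weight 1+6+12+9+1+12 = 41.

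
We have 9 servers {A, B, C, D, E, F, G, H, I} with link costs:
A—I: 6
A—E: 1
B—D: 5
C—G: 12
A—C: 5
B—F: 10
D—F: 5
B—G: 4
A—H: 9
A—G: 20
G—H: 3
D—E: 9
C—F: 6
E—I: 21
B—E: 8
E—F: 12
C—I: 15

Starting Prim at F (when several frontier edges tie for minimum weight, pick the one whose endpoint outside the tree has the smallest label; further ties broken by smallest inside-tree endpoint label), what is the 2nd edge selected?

Prim, starting at F.
Step 1: cheapest edge leaving the tree is D—F (5); add D.
Step 2: cheapest edge leaving the tree is B—D (5); add B.
Step 3: cheapest edge leaving the tree is B—G (4); add G.
Step 4: cheapest edge leaving the tree is G—H (3); add H.
Step 5: cheapest edge leaving the tree is C—F (6); add C.
Step 6: cheapest edge leaving the tree is A—C (5); add A.
Step 7: cheapest edge leaving the tree is A—E (1); add E.
Step 8: cheapest edge leaving the tree is A—I (6); add I.
The 2nd edge added is B—D.

B-D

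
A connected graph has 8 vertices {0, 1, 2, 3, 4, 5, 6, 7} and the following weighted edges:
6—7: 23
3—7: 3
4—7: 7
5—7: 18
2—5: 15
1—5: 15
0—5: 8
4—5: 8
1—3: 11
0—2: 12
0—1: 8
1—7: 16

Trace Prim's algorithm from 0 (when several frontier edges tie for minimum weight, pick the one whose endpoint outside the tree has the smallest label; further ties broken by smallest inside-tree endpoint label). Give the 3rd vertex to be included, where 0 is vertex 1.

5

Prim's algorithm from 0:
Step 1: cheapest edge leaving the tree is 0—1 (8); add 1.
Step 2: cheapest edge leaving the tree is 0—5 (8); add 5.
Step 3: cheapest edge leaving the tree is 4—5 (8); add 4.
Step 4: cheapest edge leaving the tree is 4—7 (7); add 7.
Step 5: cheapest edge leaving the tree is 3—7 (3); add 3.
Step 6: cheapest edge leaving the tree is 0—2 (12); add 2.
Step 7: cheapest edge leaving the tree is 6—7 (23); add 6.
Vertex order: 0, 1, 5, 4, 7, 3, 2, 6. The 3rd vertex is 5.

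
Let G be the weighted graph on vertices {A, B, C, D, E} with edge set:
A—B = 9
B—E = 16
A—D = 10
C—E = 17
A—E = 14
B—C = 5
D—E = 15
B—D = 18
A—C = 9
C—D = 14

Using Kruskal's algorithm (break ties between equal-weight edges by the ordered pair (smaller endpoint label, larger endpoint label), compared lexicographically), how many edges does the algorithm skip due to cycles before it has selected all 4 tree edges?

Kruskal: consider edges lightest-first.
B—C (5): add. Components now {A} {B,C} {D} {E}
A—B (9): add. Components now {A,B,C} {D} {E}
A—C (9): skip — A and C already connected.
A—D (10): add. Components now {A,B,C,D} {E}
A—E (14): add. Components now {A,B,C,D,E}
Edges rejected before the tree was complete: 1.

1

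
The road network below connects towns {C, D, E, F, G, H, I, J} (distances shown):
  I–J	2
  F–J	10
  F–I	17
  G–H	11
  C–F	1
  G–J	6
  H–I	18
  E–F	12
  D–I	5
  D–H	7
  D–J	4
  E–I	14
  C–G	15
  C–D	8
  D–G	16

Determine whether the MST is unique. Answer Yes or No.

Kruskal's algorithm — process edges by increasing weight (ties by edge label):
C–F (1): add — endpoints in different components.
I–J (2): add — endpoints in different components.
D–J (4): add — endpoints in different components.
D–I (5): skip — D and I already connected.
G–J (6): add — endpoints in different components.
D–H (7): add — endpoints in different components.
C–D (8): add — endpoints in different components.
F–J (10): skip — F and J already connected.
G–H (11): skip — G and H already connected.
E–F (12): add — endpoints in different components.
Every non-tree edge has weight strictly greater than the heaviest edge on the tree path between its endpoints, so the MST is unique.

Yes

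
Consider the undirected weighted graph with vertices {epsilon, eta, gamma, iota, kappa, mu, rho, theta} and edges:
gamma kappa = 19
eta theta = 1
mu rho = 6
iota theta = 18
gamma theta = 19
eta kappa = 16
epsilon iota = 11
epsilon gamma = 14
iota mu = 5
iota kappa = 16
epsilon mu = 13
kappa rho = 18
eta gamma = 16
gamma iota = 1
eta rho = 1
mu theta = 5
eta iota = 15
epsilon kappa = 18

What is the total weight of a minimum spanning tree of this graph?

40

Sort edges by weight, then run Kruskal:
eta rho (1): add — endpoints in different components.
eta theta (1): add — endpoints in different components.
gamma iota (1): add — endpoints in different components.
iota mu (5): add — endpoints in different components.
mu theta (5): add — endpoints in different components.
mu rho (6): skip — mu and rho already connected.
epsilon iota (11): add — endpoints in different components.
epsilon mu (13): skip — mu and epsilon already connected.
epsilon gamma (14): skip — epsilon and gamma already connected.
eta iota (15): skip — eta and iota already connected.
eta gamma (16): skip — eta and gamma already connected.
eta kappa (16): add — endpoints in different components.
MST edges: eta rho, eta theta, gamma iota, iota mu, mu theta, epsilon iota, eta kappa; total weight 1+1+1+5+5+11+16 = 40.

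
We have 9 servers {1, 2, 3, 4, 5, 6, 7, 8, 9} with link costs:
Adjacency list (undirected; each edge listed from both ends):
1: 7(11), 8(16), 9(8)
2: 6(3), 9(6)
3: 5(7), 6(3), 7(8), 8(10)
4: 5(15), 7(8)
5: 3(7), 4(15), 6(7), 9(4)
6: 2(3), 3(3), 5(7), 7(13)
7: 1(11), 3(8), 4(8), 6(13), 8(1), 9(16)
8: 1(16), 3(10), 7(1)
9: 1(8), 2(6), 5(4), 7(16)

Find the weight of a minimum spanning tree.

41

Kruskal's algorithm — process edges by increasing weight (ties by edge label):
7 8 (1): add — endpoints in different components.
2 6 (3): add — endpoints in different components.
3 6 (3): add — endpoints in different components.
5 9 (4): add — endpoints in different components.
2 9 (6): add — endpoints in different components.
3 5 (7): skip — 3 and 5 already connected.
5 6 (7): skip — 5 and 6 already connected.
1 9 (8): add — endpoints in different components.
3 7 (8): add — endpoints in different components.
4 7 (8): add — endpoints in different components.
MST edges: 7 8, 2 6, 3 6, 5 9, 2 9, 1 9, 3 7, 4 7; total weight 1+3+3+4+6+8+8+8 = 41.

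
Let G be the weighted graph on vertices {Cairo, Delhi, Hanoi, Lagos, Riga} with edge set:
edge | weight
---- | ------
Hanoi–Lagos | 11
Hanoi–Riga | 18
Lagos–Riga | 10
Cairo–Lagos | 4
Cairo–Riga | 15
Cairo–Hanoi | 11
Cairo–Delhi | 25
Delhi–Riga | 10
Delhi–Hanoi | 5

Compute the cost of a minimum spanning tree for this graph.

29

Prim's algorithm from Cairo:
Step 1: frontier [Cairo–Lagos 4, Cairo–Hanoi 11, Cairo–Riga 15, Cairo–Delhi 25] → take Cairo–Lagos (4); add Lagos.
Step 2: frontier [Cairo–Hanoi 11, Cairo–Riga 15, Cairo–Delhi 25, Lagos–Riga 10, Hanoi–Lagos 11] → take Lagos–Riga (10); add Riga.
Step 3: frontier [Cairo–Hanoi 11, Cairo–Delhi 25, Hanoi–Lagos 11, Delhi–Riga 10, Hanoi–Riga 18] → take Delhi–Riga (10); add Delhi.
Step 4: frontier [Cairo–Hanoi 11, Delhi–Hanoi 5, Hanoi–Lagos 11, Hanoi–Riga 18] → take Delhi–Hanoi (5); add Hanoi.
MST edges: Cairo–Lagos, Lagos–Riga, Delhi–Riga, Delhi–Hanoi; total weight 4+10+10+5 = 29.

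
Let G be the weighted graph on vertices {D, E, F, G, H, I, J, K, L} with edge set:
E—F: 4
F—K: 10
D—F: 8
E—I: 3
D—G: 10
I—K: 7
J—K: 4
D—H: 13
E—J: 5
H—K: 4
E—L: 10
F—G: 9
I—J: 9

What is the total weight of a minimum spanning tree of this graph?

Prim's algorithm from H:
Step 1: cheapest edge leaving the tree is H—K (4); add K.
Step 2: cheapest edge leaving the tree is J—K (4); add J.
Step 3: cheapest edge leaving the tree is E—J (5); add E.
Step 4: cheapest edge leaving the tree is E—I (3); add I.
Step 5: cheapest edge leaving the tree is E—F (4); add F.
Step 6: cheapest edge leaving the tree is D—F (8); add D.
Step 7: cheapest edge leaving the tree is F—G (9); add G.
Step 8: cheapest edge leaving the tree is E—L (10); add L.
MST edges: H—K, J—K, E—J, E—I, E—F, D—F, F—G, E—L; total weight 4+4+5+3+4+8+9+10 = 47.

47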